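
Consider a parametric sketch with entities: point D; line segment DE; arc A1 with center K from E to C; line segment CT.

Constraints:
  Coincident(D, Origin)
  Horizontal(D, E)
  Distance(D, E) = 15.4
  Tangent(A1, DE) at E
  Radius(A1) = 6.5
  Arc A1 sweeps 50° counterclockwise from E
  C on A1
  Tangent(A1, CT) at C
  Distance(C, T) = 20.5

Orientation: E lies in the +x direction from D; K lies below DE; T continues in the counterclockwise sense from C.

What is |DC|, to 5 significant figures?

10.676

D is at the origin; DE is horizontal with |DE| = 15.4 and E on the +x side, so E = (15.400, 0.0000). Tangency of A1 to DE means the radius KE is perpendicular to DE, so K = E + (0, -6.5) = (15.400, -6.5000). On A1, E sits at bearing 90° from K; a 50° counterclockwise sweep puts C at bearing 140°, so C = K + 6.5·(cos 140°, sin 140°) = (10.421, -2.3219). Then |DC| = |C − D| = 10.676.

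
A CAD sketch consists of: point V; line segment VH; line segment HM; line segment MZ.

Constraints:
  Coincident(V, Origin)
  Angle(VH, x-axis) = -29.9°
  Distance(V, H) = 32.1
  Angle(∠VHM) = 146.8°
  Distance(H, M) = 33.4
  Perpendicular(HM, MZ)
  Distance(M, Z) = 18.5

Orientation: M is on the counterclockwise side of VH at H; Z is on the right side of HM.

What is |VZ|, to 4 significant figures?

70.23

V is at the origin; VH runs at -29.9° with length 32.1, so H = 32.1·(cos -29.9°, sin -29.9°) = (27.83, -16.00). ∠VHM = 146.8°, so HM runs at -29.9° + (180° − 146.8°) = 3.300° from the x-axis; with |HM| = 33.4, M = H + 33.4·(cos 3.300°, sin 3.300°) = (61.17, -14.08). HM is perpendicular to MZ; with |MZ| = 18.5 on the right of HM, Z = M + 18.5·(0.05756, -0.9983) = (62.24, -32.55). Then |VZ| = |Z − V| = 70.23.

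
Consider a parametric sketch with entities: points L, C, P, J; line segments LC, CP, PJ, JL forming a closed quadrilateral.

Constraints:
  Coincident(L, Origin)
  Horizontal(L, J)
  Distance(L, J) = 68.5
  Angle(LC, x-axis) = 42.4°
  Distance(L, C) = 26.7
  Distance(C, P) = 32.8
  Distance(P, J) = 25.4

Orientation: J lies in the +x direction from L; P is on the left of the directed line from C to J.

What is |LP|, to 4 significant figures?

56.05

Checks: |CP| = 32.80 ✓; |PJ| = 25.40 ✓.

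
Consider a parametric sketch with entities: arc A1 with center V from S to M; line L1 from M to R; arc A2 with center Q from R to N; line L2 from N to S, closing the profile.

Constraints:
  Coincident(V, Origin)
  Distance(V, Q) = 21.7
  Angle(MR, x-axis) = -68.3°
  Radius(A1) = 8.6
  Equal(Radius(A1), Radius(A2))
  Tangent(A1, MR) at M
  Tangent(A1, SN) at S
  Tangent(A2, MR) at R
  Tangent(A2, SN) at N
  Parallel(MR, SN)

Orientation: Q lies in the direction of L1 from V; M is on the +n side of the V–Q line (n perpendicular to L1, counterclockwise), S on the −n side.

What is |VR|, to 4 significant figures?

23.34

Tangency of A1 to both parallel lines with radius 8.6 puts M and S at V ± 8.6·n: M = (7.991, 3.180), S = (-7.991, -3.180). Equal radii place R and N the same way about Q: R = Q + 8.6·n = (16.01, -16.98), N = Q − 8.6·n = (0.03296, -23.34). Then |VR| = |R − V| = 23.34.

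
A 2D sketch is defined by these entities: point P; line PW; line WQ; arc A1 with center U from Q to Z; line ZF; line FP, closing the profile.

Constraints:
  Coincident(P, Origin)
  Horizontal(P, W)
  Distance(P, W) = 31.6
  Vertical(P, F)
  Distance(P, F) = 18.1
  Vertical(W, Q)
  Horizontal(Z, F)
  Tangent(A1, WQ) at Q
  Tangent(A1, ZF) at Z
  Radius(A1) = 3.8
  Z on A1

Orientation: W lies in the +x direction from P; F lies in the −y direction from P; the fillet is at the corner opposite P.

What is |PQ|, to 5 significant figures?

34.685

The virtual corner opposite P is at (31.600, -18.100). A1 meets WQ tangentially, so UQ is at right angles to WQ and the tangent condition forces UZ to be normal to ZF, with radius 3.8, so the center U sits 3.8 in from both sides at U = (27.800, -14.300). That places the tangent points at Q = (31.600, -14.300) on WQ and Z = (27.800, -18.100) on ZF. Then |PQ| = |Q − P| = 34.685.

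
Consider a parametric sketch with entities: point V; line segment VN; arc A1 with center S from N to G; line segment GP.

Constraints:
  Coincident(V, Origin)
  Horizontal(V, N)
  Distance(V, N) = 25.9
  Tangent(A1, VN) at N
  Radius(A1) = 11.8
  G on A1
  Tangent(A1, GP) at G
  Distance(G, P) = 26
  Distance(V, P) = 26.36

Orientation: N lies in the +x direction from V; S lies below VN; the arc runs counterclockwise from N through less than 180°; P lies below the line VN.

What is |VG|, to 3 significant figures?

17.0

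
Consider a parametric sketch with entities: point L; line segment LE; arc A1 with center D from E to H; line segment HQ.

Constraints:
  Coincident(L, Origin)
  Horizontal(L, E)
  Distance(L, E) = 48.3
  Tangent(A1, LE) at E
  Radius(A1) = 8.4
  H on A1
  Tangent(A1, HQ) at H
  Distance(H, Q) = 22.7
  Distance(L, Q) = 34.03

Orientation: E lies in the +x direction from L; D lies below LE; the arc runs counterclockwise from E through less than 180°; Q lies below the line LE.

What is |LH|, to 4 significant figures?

41.98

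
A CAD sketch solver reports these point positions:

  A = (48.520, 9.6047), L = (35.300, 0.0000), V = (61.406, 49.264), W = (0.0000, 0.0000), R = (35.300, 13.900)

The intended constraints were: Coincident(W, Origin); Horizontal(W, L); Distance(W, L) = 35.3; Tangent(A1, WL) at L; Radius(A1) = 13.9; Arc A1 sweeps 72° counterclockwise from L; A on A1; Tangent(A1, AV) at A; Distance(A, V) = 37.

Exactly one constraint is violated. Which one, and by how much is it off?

Distance(A, V) = 37 — off by 4.70.

W = (0.00, 0.00) ✓; W.y = 0.00, L.y = 0.00 ✓; |WL| = 35.30 ✓; ∠(RL, LW) = 90.00° ✓; |RL| = 13.90 ✓; bearing(R→A) − bearing(R→L) = 72.00° ✓; |RA| = 13.90 ✓; ∠(RA, AV) = 90.00° ✓; |AV| = 41.70 ✗.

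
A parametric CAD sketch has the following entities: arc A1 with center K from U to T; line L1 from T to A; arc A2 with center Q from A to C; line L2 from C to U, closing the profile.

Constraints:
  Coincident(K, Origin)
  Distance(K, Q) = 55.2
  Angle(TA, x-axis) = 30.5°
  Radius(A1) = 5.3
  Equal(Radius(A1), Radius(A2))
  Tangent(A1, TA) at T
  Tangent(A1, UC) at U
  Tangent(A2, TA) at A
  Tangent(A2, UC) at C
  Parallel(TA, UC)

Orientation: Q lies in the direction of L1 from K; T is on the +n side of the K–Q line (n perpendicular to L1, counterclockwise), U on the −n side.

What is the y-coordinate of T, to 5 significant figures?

4.5666

K is at the origin and Q lies 55.2 along u from K, so Q = 55.2·u = (47.562, 28.016). Tangency of A1 to both parallel lines with radius 5.3 puts T and U at K ± 5.3·n: T = (-2.6900, 4.5666), U = (2.6900, -4.5666). So T.y = 4.5666.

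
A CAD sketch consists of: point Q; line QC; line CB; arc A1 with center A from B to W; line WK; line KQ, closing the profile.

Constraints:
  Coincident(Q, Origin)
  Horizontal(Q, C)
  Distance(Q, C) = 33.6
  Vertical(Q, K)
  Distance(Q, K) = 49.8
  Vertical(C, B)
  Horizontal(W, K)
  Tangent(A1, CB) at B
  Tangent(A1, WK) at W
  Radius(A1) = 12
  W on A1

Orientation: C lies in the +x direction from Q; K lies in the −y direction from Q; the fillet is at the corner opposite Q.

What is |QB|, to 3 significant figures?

50.6

Q is at the origin; Q and C share the same y with |QC| = 33.6 and C on the +x side, so C = (33.6, 0.00). Q and K share the same x with |QK| = 49.8 and K on the −y side, so K = (0.00, -49.8). The virtual corner opposite Q is at (33.6, -49.8). Tangency of A1 to CB means the radius AB is perpendicular to CB and tangency of A1 to WK means the radius AW is perpendicular to WK, with radius 12.0, so the center A sits 12.0 in from both sides at A = (21.6, -37.8). That places the tangent points at B = (33.6, -37.8) on CB and W = (21.6, -49.8) on WK. Then |QB| = |B − Q| = 50.6.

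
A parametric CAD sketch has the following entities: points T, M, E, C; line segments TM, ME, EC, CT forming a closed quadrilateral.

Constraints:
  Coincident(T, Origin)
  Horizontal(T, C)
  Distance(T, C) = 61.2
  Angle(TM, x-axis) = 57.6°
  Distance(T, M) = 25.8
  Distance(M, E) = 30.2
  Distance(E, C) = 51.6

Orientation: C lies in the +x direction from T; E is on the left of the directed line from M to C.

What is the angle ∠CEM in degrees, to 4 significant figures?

74.07°

Checks: |ME| = 30.20 ✓; |EC| = 51.60 ✓.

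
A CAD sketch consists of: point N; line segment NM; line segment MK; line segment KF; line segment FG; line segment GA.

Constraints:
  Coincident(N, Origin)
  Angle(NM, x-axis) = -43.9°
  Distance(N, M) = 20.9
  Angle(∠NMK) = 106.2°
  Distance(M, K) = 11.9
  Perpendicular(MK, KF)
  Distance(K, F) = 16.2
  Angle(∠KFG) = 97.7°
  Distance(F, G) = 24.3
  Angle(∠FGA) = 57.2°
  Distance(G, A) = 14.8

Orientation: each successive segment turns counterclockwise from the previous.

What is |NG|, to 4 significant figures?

6.380

MK ⟂ KF, so KF runs at 119.9°; with |KF| = 16.2, F = (17.30, 5.484). ∠KFG = 97.7° gives FG at -157.8° from the x-axis; with |FG| = 24.3, G = (-5.199, -3.698). Then |NG| = |G − N| = 6.380.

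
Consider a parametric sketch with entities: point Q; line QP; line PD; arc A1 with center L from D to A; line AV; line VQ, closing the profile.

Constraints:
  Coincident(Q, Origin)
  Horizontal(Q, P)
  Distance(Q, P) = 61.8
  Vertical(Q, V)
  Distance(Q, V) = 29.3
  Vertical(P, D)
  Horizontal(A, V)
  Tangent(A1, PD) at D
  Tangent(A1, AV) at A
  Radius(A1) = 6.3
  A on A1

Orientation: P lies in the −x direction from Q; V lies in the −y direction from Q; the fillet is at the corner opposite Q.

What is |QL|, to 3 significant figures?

60.1

Q is at the origin; Q and P share the same y with |QP| = 61.8 and P on the −x side, so P = (-61.8, 0.00). QV is vertical with |QV| = 29.3 and V on the −y side, so V = (0.00, -29.3). The virtual corner opposite Q is at (-61.8, -29.3). The tangent condition forces LD to be normal to PD and the tangent condition forces LA to be normal to AV, with radius 6.3, so the center L sits 6.3 in from both sides at L = (-55.5, -23.0). Then |QL| = |L − Q| = 60.1.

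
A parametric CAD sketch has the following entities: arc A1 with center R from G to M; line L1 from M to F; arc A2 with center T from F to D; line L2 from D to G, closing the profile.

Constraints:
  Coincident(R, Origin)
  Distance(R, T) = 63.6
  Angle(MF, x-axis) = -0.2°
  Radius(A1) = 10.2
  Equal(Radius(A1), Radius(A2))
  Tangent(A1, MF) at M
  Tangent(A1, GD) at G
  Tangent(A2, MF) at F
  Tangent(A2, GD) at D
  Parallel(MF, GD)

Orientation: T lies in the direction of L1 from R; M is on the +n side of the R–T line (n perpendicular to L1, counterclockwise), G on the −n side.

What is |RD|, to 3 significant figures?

64.4

The slot axis is L1's direction at -0.2°, so u = (cos -0.2°, sin -0.2°) = (1.00, -0.00349) and n = (−sin -0.2°, cos -0.2°) = (0.00349, 1.00). R is at the origin and T lies 63.6 along u from R, so T = 63.6·u = (63.6, -0.222). Tangency of A1 to both parallel lines with radius 10.2 puts M and G at R ± 10.2·n: M = (0.0356, 10.2), G = (-0.0356, -10.2). Equal radii place F and D the same way about T: F = T + 10.2·n = (63.6, 9.98), D = T − 10.2·n = (63.6, -10.4). Then |RD| = |D − R| = 64.4.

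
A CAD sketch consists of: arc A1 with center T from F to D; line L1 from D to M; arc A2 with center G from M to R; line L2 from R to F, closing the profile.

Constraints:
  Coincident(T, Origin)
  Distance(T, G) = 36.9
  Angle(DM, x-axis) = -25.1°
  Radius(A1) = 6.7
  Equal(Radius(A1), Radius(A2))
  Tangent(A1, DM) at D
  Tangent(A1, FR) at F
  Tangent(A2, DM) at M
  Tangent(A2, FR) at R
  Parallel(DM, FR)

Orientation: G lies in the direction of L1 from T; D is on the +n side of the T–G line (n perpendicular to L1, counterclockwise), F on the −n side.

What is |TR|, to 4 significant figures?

37.50

The slot axis is L1's direction at -25.1°, so u = (cos -25.1°, sin -25.1°) = (0.9056, -0.4242) and n = (−sin -25.1°, cos -25.1°) = (0.4242, 0.9056). T is at the origin and G lies 36.9 along u from T, so G = 36.9·u = (33.42, -15.65). Tangency of A1 to both parallel lines with radius 6.7 puts D and F at T ± 6.7·n: D = (2.842, 6.067), F = (-2.842, -6.067). Equal radii place M and R the same way about G: M = G + 6.7·n = (36.26, -9.586), R = G − 6.7·n = (30.57, -21.72). Then |TR| = |R − T| = 37.50.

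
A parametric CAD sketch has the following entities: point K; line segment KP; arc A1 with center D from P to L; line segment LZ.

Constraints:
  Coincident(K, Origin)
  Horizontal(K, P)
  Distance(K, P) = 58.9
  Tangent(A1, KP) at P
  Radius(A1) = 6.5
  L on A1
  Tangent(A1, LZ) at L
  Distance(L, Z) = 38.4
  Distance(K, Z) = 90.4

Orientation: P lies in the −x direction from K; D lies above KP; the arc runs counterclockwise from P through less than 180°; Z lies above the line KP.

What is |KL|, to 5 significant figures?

55.544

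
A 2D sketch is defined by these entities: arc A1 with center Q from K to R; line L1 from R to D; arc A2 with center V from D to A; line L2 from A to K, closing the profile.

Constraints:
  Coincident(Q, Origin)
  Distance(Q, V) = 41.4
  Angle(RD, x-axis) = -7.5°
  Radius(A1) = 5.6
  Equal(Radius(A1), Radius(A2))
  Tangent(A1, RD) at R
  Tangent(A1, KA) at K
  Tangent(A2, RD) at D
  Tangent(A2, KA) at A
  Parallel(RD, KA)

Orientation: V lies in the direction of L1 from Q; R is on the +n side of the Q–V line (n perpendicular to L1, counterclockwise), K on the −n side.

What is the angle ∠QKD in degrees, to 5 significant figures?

74.862°

Tangency of A1 to both parallel lines with radius 5.6 puts R and K at Q ± 5.6·n: R = (0.73095, 5.5521), K = (-0.73095, -5.5521). Equal radii place D and A the same way about V: D = V + 5.6·n = (41.777, 0.14831), A = V − 5.6·n = (40.315, -10.956). Then cos ∠QKD = KQ·KD / (|KQ||KD|), giving 74.862°.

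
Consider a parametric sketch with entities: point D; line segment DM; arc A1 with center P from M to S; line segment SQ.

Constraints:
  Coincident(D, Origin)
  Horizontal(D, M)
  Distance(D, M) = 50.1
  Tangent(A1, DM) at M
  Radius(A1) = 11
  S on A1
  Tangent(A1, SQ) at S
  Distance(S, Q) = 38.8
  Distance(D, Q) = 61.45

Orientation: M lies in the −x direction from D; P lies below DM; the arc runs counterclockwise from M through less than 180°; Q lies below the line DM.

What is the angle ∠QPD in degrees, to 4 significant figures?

83.32°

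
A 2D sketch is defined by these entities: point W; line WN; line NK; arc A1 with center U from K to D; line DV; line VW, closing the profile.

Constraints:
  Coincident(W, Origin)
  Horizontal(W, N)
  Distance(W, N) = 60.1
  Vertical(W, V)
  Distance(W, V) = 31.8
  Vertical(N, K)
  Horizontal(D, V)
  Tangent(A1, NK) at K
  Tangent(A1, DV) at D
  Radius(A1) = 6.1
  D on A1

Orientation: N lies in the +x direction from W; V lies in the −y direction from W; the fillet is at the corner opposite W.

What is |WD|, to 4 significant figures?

62.67

W is at the origin; W and N share the same y with |WN| = 60.1 and N on the +x side, so N = (60.10, 0.000). W and V share the same x with |WV| = 31.8 and V on the −y side, so V = (0.000, -31.80). The virtual corner opposite W is at (60.10, -31.80). A1 meets NK tangentially, so UK is at right angles to NK and tangency of A1 to DV means the radius UD is perpendicular to DV, with radius 6.1, so the center U sits 6.1 in from both sides at U = (54.00, -25.70). That places the tangent points at K = (60.10, -25.70) on NK and D = (54.00, -31.80) on DV. Then |WD| = |D − W| = 62.67.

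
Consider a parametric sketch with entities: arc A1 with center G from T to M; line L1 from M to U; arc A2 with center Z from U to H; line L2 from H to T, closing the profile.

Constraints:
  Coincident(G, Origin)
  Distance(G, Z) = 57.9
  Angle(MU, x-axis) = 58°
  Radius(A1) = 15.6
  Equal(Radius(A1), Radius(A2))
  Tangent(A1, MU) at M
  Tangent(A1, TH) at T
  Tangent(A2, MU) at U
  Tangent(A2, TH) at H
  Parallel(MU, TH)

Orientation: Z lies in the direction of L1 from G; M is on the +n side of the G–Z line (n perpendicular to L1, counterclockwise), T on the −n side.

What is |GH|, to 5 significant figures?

59.965

The slot axis is L1's direction at 58.0°, so u = (cos 58.0°, sin 58.0°) = (0.52992, 0.84805) and n = (−sin 58.0°, cos 58.0°) = (-0.84805, 0.52992). G is at the origin and Z lies 57.9 along u from G, so Z = 57.9·u = (30.682, 49.102). Tangency of A1 to both parallel lines with radius 15.6 puts M and T at G ± 15.6·n: M = (-13.230, 8.2667), T = (13.230, -8.2667). Equal radii place U and H the same way about Z: U = Z + 15.6·n = (17.453, 57.369), H = Z − 15.6·n = (43.912, 40.835). Then |GH| = |H − G| = 59.965.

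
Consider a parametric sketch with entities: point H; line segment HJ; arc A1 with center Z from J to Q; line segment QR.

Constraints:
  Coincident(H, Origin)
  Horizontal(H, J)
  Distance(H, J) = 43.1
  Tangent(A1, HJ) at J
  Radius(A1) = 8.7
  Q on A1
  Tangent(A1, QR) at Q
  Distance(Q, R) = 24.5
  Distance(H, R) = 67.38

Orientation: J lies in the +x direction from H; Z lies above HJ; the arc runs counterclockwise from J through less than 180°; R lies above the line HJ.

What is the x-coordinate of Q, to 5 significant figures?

50.875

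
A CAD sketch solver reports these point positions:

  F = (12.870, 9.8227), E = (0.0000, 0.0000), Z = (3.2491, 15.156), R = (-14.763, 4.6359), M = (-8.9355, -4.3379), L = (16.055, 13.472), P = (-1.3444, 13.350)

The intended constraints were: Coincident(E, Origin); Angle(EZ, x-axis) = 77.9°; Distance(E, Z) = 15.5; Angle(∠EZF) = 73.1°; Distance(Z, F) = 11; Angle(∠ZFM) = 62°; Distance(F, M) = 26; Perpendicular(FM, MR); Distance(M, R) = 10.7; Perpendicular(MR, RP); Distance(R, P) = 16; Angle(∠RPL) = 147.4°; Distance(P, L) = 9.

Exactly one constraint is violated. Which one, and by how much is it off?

Distance(P, L) = 9 — off by 8.40.

E = (0.00, 0.00) ✓; EZ at 77.90° ✓; |EZ| = 15.50 ✓; ∠EZF = 73.10° ✓; |ZF| = 11.00 ✓; ∠ZFM = 62.00° ✓; |FM| = 26.00 ✓; ∠(FM, MR) = 90.00° ✓; |MR| = 10.70 ✓; ∠(MR, RP) = 90.00° ✓; |RP| = 16.00 ✓; ∠RPL = 147.4° ✓; |PL| = 17.40 ✗.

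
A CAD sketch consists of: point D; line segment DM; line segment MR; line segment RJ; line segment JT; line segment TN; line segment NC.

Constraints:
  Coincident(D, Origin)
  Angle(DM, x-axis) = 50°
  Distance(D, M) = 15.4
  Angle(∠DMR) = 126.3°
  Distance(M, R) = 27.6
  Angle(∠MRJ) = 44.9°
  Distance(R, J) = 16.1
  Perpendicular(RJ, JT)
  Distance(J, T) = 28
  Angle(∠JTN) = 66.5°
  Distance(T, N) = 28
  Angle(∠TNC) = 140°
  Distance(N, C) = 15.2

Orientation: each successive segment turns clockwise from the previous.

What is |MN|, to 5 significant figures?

29.248

D is at the origin; DM runs at 50.0° with length 15.4, so M = (9.8989, 11.797). ∠DMR = 126.3° gives MR at -3.7000° from the x-axis; with |MR| = 27.6, R = (37.441, 10.016). ∠MRJ = 44.9° gives RJ at -138.80° from the x-axis; with |RJ| = 16.1, J = (25.328, -0.58891). RJ ⟂ JT, so JT runs at 131.20°; with |JT| = 28.0, T = (6.8842, 20.479). ∠JTN = 66.5° gives TN at 17.700° from the x-axis; with |TN| = 28.0, N = (33.559, 28.992). Then |MN| = |N − M| = 29.248.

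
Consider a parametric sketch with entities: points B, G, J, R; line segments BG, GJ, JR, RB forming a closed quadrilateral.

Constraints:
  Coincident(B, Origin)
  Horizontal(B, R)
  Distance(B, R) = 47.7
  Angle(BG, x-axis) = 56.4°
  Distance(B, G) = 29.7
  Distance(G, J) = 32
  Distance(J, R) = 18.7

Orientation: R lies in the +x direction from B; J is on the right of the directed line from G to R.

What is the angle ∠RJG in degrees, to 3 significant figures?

100°

B is at the origin; BR is horizontal with |BR| = 47.7 and R in +x, so R = (47.7, 0). BG runs at 56.4° with |BG| = 29.7, so G = (16.4, 24.7). J is determined by |GJ| = 32.0 and |JR| = 18.7 together: it lies at the intersection of circle(G, 32.0) and circle(R, 18.7). With |GR| = 39.9, the foot of the radical line on GR is 28.4 from G and the perpendicular offset is √(32.0² − 28.4²) = 14.8. Taking the right-of-GR solution: J = (29.5, -4.46).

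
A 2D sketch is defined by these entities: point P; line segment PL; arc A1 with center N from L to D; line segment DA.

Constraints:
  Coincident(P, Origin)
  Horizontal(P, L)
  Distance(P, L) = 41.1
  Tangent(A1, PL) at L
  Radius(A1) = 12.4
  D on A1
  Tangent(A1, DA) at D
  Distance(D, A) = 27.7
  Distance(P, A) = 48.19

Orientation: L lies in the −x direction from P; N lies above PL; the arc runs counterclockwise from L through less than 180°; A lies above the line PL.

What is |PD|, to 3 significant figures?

31.1

P is at the origin; PL is horizontal with |PL| = 41.1 and L on the −x side, so L = (-41.1, 0.00). The tangent condition forces NL to be normal to PL, so N = L + (0, 12.4) = (-41.1, 12.4). Since ND ⟂ DA (tangency), |NA| = √(12.4² + 27.7²) = 30.3 regardless of where D sits on A1. So A lies on both circle(P, 48.19) and circle(N, 30.3); the above-PL intersection is A = (-27.5, 39.5). D is the foot of the tangent from A: D = (-28.7, 11.9).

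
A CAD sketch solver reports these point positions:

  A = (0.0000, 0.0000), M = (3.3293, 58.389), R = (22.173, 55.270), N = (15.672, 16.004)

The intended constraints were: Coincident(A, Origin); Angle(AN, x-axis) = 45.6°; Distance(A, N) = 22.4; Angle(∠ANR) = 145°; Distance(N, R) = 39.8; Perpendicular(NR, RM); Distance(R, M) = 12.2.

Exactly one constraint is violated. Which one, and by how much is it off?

Distance(R, M) = 12.2 — off by 6.90.

A = (0.00, 0.00) ✓; AN at 45.60° ✓; |AN| = 22.40 ✓; ∠ANR = 145.0° ✓; |NR| = 39.80 ✓; ∠(NR, RM) = 90.00° ✓; |RM| = 19.10 ✗.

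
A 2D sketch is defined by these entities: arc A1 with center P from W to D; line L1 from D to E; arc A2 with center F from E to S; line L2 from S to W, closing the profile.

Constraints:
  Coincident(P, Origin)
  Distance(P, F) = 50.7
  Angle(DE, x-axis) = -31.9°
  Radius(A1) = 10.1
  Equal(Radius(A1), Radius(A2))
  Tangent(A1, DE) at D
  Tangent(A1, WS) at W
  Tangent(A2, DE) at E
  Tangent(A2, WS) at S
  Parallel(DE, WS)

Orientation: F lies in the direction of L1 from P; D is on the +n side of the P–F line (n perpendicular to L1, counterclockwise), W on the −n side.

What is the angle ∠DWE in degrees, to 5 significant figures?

68.277°

The slot axis is L1's direction at -31.9°, so u = (cos -31.9°, sin -31.9°) = (0.84897, -0.52844) and n = (−sin -31.9°, cos -31.9°) = (0.52844, 0.84897). P is at the origin and F lies 50.7 along u from P, so F = 50.7·u = (43.043, -26.792). Tangency of A1 to both parallel lines with radius 10.1 puts D and W at P ± 10.1·n: D = (5.3372, 8.5746), W = (-5.3372, -8.5746). Equal radii place E and S the same way about F: E = F + 10.1·n = (48.380, -18.217), S = F − 10.1·n = (37.706, -35.366). Then cos ∠DWE = WD·WE / (|WD||WE|), giving 68.277°.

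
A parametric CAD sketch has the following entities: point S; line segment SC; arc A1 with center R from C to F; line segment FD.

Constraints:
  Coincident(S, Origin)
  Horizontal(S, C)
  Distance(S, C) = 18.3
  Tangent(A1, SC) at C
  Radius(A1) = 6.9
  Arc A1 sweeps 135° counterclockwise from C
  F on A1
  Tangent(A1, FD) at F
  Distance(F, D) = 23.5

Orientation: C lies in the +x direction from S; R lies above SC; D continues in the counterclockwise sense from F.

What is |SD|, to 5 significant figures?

29.144

S is at the origin; S and C share the same y with |SC| = 18.3 and C on the +x side, so C = (18.300, 0.0000). Tangency of A1 to SC means the radius RC is perpendicular to SC, so R = C + (0, 6.9) = (18.300, 6.9000). On A1, C sits at bearing -90° from R; a 135° counterclockwise sweep puts F at bearing 45°, so F = R + 6.9·(cos 45°, sin 45°) = (23.179, 11.779). Since A1 is tangent to FD there, RF ⟂ FD, so FD runs along (−sin 45°, cos 45°); with |FD| = 23.5, D = (6.5620, 28.396). Then |SD| = |D − S| = 29.144.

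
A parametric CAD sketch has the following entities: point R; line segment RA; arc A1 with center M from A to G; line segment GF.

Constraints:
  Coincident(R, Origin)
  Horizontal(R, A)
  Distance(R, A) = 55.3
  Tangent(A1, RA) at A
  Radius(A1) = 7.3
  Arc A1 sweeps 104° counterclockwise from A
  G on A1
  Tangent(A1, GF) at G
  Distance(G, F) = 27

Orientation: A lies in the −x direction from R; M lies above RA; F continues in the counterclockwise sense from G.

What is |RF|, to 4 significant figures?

65.12

R is at the origin; R and A share the same y with |RA| = 55.3 and A on the −x side, so A = (-55.30, 0.000). The tangent condition forces MA to be normal to RA, so M = A + (0, 7.3) = (-55.30, 7.300). On A1, A sits at bearing -90° from M; a 104° counterclockwise sweep puts G at bearing 14°, so G = M + 7.3·(cos 14°, sin 14°) = (-48.22, 9.066). Tangency of A1 to GF means the radius MG is perpendicular to GF, so GF runs along (−sin 14°, cos 14°); with |GF| = 27.0, F = (-54.75, 35.26). Then |RF| = |F − R| = 65.12.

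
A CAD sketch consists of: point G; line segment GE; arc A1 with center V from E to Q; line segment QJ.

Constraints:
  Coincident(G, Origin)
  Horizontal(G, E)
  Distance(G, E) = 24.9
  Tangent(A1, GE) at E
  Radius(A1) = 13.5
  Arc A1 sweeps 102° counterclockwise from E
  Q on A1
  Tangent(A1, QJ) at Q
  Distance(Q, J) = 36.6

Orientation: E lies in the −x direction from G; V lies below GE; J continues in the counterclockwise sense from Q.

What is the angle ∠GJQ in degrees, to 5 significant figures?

42.338°

On A1, E sits at bearing 90° from V; a 102° counterclockwise sweep puts Q at bearing 192°, so Q = V + 13.5·(cos 192°, sin 192°) = (-38.105, -16.307). Since A1 is tangent to QJ there, VQ ⟂ QJ, so QJ runs along (−sin 192°, cos 192°); with |QJ| = 36.6, J = (-30.495, -52.107). Then cos ∠GJQ = JG·JQ / (|JG||JQ|), giving 42.338°.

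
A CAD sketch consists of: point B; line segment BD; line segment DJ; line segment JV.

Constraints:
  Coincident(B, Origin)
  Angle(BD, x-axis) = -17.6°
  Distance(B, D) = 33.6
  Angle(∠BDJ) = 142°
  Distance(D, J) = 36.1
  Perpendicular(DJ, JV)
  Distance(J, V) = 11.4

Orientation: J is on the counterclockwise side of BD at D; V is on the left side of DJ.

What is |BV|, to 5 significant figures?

63.262

B is at the origin; BD runs at -17.6° with length 33.6, so D = 33.6·(cos -17.6°, sin -17.6°) = (32.027, -10.160). ∠BDJ = 142.0°, so DJ runs at -17.6° + (180° − 142.0°) = 20.400° from the x-axis; with |DJ| = 36.1, J = D + 36.1·(cos 20.400°, sin 20.400°) = (65.863, 2.4238). DJ ⟂ JV; with |JV| = 11.4 on the left of DJ, V = J + 11.4·(-0.34857, 0.93728) = (61.889, 13.109). Then |BV| = |V − B| = 63.262.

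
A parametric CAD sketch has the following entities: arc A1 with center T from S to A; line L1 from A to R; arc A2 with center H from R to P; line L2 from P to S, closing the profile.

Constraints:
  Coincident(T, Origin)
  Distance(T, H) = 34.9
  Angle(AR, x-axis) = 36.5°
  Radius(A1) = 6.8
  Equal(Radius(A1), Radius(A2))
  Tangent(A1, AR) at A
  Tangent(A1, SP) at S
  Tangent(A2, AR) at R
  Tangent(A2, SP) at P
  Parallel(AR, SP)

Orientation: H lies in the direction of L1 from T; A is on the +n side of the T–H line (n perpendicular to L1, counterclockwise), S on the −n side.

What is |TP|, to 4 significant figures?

35.56

The slot axis is L1's direction at 36.5°, so u = (cos 36.5°, sin 36.5°) = (0.8039, 0.5948) and n = (−sin 36.5°, cos 36.5°) = (-0.5948, 0.8039). T is at the origin and H lies 34.9 along u from T, so H = 34.9·u = (28.05, 20.76). Tangency of A1 to both parallel lines with radius 6.8 puts A and S at T ± 6.8·n: A = (-4.045, 5.466), S = (4.045, -5.466). Equal radii place R and P the same way about H: R = H + 6.8·n = (24.01, 26.23), P = H − 6.8·n = (32.10, 15.29). Then |TP| = |P − T| = 35.56.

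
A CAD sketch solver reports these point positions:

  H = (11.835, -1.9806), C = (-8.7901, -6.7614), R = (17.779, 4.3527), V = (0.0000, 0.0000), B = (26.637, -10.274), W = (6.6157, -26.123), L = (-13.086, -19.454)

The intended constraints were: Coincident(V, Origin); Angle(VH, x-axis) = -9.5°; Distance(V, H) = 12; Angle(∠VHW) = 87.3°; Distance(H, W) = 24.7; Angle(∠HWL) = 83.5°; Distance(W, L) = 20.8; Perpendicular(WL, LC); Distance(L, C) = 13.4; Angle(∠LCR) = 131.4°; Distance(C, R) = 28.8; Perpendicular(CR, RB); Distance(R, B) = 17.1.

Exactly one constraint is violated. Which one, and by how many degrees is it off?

Perpendicular(CR, RB) — off by 8.50°.

V = (0.00, 0.00) ✓; VH at -9.500° ✓; |VH| = 12.00 ✓; ∠VHW = 87.30° ✓; |HW| = 24.70 ✓; ∠HWL = 83.50° ✓; |WL| = 20.80 ✓; ∠(WL, LC) = 90.00° ✓; |LC| = 13.40 ✓; ∠LCR = 131.4° ✓; |CR| = 28.80 ✓; ∠(CR, RB) = 81.50° ✗; |RB| = 17.10 ✓.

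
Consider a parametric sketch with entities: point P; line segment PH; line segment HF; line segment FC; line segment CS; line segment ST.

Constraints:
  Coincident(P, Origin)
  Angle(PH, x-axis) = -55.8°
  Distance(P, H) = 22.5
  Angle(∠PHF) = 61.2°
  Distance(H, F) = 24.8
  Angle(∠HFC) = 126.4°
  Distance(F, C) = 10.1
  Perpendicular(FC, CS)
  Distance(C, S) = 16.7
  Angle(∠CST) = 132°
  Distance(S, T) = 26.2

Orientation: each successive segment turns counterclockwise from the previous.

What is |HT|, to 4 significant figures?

15.24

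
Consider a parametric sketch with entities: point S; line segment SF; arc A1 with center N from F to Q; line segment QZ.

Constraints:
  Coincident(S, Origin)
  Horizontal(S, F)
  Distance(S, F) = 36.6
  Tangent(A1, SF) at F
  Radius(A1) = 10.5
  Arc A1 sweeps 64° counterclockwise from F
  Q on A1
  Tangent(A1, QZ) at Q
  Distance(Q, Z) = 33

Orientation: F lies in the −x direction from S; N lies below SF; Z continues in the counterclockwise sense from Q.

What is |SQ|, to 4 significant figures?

46.41

The tangent condition forces NF to be normal to SF, so N = F + (0, -10.5) = (-36.60, -10.50). On A1, F sits at bearing 90° from N; a 64° counterclockwise sweep puts Q at bearing 154°, so Q = N + 10.5·(cos 154°, sin 154°) = (-46.04, -5.897). Then |SQ| = |Q − S| = 46.41.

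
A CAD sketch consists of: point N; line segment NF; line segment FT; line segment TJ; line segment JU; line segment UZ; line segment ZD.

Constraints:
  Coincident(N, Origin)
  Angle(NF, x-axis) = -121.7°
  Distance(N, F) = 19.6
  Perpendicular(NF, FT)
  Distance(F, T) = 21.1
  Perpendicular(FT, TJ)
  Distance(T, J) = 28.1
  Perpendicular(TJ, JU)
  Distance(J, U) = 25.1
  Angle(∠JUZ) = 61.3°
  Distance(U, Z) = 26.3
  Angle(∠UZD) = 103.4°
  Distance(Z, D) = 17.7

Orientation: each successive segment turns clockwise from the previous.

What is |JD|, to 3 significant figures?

19.0

N is at the origin; NF runs at -121.7° with length 19.6, so F = (-10.3, -16.7). NF is perpendicular to FT, so FT runs at 148°; with |FT| = 21.1, T = (-28.3, -5.59). The perpendicularity gives TJ at right angles to FT, so TJ runs at 58.3°; with |TJ| = 28.1, J = (-13.5, 18.3). The perpendicularity gives JU at right angles to TJ, so JU runs at -31.7°; with |JU| = 25.1, U = (7.87, 5.13). ∠JUZ = 61.3° gives UZ at -150° from the x-axis; with |UZ| = 26.3, Z = (-15.0, -7.86). ∠UZD = 103.4° gives ZD at 133° from the x-axis; with |ZD| = 17.7, D = (-27.1, 5.08). Then |JD| = |D − J| = 19.0.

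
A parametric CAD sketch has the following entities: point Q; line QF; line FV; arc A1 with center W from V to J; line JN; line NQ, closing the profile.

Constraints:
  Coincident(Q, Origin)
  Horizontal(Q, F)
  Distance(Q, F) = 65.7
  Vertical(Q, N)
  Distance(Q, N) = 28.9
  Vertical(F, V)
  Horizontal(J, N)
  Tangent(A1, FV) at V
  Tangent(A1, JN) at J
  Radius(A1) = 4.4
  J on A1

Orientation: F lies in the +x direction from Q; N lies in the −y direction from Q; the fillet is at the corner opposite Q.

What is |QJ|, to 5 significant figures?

67.771

Q is at the origin; QF is horizontal with |QF| = 65.7 and F on the +x side, so F = (65.700, 0.0000). QN is vertical with |QN| = 28.9 and N on the −y side, so N = (0.0000, -28.900). The virtual corner opposite Q is at (65.700, -28.900). A1 meets FV tangentially, so WV is at right angles to FV and since A1 is tangent to JN there, WJ ⟂ JN, with radius 4.4, so the center W sits 4.4 in from both sides at W = (61.300, -24.500). That places the tangent points at V = (65.700, -24.500) on FV and J = (61.300, -28.900) on JN. Then |QJ| = |J − Q| = 67.771.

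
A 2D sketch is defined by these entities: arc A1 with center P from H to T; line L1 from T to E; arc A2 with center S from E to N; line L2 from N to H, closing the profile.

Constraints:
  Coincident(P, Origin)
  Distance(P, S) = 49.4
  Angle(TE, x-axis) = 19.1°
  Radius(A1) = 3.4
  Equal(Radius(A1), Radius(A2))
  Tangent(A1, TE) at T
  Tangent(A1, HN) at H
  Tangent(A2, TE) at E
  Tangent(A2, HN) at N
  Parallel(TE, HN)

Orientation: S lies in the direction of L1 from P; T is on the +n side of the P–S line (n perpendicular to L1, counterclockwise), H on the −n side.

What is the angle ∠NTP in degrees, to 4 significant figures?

82.16°

Tangency of A1 to both parallel lines with radius 3.4 puts T and H at P ± 3.4·n: T = (-1.113, 3.213), H = (1.113, -3.213). Equal radii place E and N the same way about S: E = S + 3.4·n = (45.57, 19.38), N = S − 3.4·n = (47.79, 12.95). Then cos ∠NTP = TN·TP / (|TN||TP|), giving 82.16°.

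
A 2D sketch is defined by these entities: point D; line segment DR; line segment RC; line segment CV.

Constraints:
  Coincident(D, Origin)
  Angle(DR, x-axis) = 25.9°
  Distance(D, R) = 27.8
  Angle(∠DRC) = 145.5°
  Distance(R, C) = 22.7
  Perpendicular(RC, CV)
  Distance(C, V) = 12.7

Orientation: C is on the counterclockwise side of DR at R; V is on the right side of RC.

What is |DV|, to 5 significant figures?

53.754

D is at the origin; DR runs at 25.9° with length 27.8, so R = 27.8·(cos 25.9°, sin 25.9°) = (25.008, 12.143). ∠DRC = 145.5°, so RC runs at 25.9° + (180° − 145.5°) = 60.400° from the x-axis; with |RC| = 22.7, C = R + 22.7·(cos 60.400°, sin 60.400°) = (36.220, 31.881). The perpendicularity gives CV at right angles to RC; with |CV| = 12.7 on the right of RC, V = C + 12.7·(0.86949, -0.49394) = (47.263, 25.608). Then |DV| = |V − D| = 53.754.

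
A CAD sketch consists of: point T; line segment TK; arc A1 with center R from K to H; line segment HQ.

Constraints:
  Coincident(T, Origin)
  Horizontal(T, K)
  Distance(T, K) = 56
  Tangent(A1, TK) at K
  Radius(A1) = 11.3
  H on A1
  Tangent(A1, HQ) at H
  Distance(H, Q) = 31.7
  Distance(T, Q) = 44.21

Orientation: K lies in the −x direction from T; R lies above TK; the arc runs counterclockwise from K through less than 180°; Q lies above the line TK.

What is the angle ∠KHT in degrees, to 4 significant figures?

143.9°

Checks: T.y = 0.00, K.y = 0.00 ✓; |RH| = 11.30 ✓; ∠(RH, HQ) = 90.00° ✓; |HQ| = 31.70 ✓; |TQ| = 44.21 ✓.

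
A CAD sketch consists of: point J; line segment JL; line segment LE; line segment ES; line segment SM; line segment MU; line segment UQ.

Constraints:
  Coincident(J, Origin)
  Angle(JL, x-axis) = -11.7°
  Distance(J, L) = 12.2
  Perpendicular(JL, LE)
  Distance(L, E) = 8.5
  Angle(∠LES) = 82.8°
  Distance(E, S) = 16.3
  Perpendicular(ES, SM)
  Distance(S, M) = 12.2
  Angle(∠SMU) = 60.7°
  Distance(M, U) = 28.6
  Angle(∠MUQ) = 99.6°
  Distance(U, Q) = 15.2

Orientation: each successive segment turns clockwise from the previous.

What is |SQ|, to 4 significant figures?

25.54

J is at the origin; JL runs at -11.7° with length 12.2, so L = (11.95, -2.474). JL is perpendicular to LE, so LE runs at -101.7°; with |LE| = 8.5, E = (10.22, -10.80). ∠LES = 82.8° gives ES at 161.1° from the x-axis; with |ES| = 16.3, S = (-5.198, -5.518). ES ⟂ SM, so SM runs at 71.10°; with |SM| = 12.2, M = (-1.247, 6.025). ∠SMU = 60.7° gives MU at -48.20° from the x-axis; with |MU| = 28.6, U = (17.82, -15.30). ∠MUQ = 99.6° gives UQ at -128.6° from the x-axis; with |UQ| = 15.2, Q = (8.333, -27.18). Then |SQ| = |Q − S| = 25.54.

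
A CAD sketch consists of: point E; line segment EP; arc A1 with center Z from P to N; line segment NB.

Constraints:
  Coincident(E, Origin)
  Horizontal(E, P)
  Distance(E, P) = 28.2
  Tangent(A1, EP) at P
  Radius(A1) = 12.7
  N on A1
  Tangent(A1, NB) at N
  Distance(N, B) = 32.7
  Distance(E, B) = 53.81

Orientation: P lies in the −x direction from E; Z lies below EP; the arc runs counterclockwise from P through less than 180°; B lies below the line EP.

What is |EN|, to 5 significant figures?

43.621

E is at the origin; E and P share the same y with |EP| = 28.2 and P on the −x side, so P = (-28.200, 0.0000). The tangent condition forces ZP to be normal to EP, so Z = P + (0, -12.7) = (-28.200, -12.700). Since ZN ⟂ NB (tangency), |ZB| = √(12.7² + 32.7²) = 35.080 regardless of where N sits on A1. So B lies on both circle(E, 53.81) and circle(Z, 35.080); the below-EP intersection is B = (-25.027, -47.636). N is the foot of the tangent from B: N = (-39.574, -18.350).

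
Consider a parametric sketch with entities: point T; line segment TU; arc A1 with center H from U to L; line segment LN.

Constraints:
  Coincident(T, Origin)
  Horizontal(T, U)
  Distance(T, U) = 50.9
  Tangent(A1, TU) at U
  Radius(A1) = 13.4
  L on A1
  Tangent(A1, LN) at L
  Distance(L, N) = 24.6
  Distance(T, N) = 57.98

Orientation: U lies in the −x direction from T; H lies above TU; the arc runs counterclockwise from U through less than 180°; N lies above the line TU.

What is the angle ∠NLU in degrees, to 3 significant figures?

130°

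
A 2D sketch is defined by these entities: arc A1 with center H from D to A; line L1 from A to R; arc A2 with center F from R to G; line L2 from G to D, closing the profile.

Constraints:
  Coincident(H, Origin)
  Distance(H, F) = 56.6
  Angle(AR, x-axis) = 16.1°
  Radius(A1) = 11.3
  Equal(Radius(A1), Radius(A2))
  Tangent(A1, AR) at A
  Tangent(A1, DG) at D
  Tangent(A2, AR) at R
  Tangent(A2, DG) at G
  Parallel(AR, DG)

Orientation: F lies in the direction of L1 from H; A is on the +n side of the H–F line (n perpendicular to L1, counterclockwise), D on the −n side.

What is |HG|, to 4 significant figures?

57.72

The slot axis is L1's direction at 16.1°, so u = (cos 16.1°, sin 16.1°) = (0.9608, 0.2773) and n = (−sin 16.1°, cos 16.1°) = (-0.2773, 0.9608). H is at the origin and F lies 56.6 along u from H, so F = 56.6·u = (54.38, 15.70). Tangency of A1 to both parallel lines with radius 11.3 puts A and D at H ± 11.3·n: A = (-3.134, 10.86), D = (3.134, -10.86). Equal radii place R and G the same way about F: R = F + 11.3·n = (51.25, 26.55), G = F − 11.3·n = (57.51, 4.839). Then |HG| = |G − H| = 57.72.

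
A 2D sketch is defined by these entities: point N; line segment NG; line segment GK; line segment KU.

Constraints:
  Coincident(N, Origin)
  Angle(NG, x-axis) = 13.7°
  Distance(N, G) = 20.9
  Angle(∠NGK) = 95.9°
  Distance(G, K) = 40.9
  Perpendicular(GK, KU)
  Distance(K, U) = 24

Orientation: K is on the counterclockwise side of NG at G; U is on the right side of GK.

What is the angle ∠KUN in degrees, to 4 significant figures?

43.86°

N is at the origin; NG runs at 13.7° with length 20.9, so G = 20.9·(cos 13.7°, sin 13.7°) = (20.31, 4.950). ∠NGK = 95.9°, so GK runs at 13.7° + (180° − 95.9°) = 97.80° from the x-axis; with |GK| = 40.9, K = G + 40.9·(cos 97.80°, sin 97.80°) = (14.75, 45.47). The perpendicularity gives KU at right angles to GK; with |KU| = 24.0 on the right of GK, U = K + 24.0·(0.9907, 0.1357) = (38.53, 48.73). Then cos ∠KUN = UK·UN / (|UK||UN|), giving 43.86°.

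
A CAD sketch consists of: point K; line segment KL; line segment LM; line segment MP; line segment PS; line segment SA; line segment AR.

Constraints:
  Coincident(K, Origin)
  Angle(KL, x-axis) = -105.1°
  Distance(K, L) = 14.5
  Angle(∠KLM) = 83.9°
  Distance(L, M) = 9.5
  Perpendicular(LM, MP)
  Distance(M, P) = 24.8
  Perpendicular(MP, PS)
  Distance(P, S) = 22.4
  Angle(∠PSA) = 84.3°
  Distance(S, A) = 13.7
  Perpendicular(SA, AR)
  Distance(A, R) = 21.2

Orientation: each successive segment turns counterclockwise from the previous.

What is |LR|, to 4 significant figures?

16.36

K is at the origin; KL runs at -105.1° with length 14.5, so L = (-3.777, -14.00). ∠KLM = 83.9° gives LM at -9.000° from the x-axis; with |LM| = 9.5, M = (5.606, -15.49). The perpendicularity gives MP at right angles to LM, so MP runs at 81.00°; with |MP| = 24.8, P = (9.485, 9.009). MP is perpendicular to PS, so PS runs at 171.0°; with |PS| = 22.4, S = (-12.64, 12.51). ∠PSA = 84.3° gives SA at -93.30° from the x-axis; with |SA| = 13.7, A = (-13.43, -1.164). SA is perpendicular to AR, so AR runs at -3.300°; with |AR| = 21.2, R = (7.737, -2.384). Then |LR| = |R − L| = 16.36.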